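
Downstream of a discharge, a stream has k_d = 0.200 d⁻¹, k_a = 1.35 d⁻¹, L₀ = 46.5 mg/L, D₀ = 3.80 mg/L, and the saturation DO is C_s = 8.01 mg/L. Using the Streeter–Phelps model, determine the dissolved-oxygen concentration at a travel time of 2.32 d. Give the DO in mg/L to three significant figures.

DO ≈ 3.11 mg/L

k_d L₀/(k_a−k_d) = 0.200×46.5/(1.35−0.200) = 9.300/1.150 = 8.087 mg/L.
e^(−k_d t) = e^(−0.200×2.320) = 0.6288; e^(−k_a t) = e^(−1.35×2.320) = 0.04363.
D = 8.087 × (0.6288 − 0.04363) + 3.80 × 0.04363 = 4.732 + 0.1658 = 4.898 mg/L.
DO = C_s − D = 8.01 − 4.898 = 3.112 mg/L.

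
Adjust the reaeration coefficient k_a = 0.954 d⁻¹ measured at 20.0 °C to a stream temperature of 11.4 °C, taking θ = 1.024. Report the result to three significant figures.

k_a(T₂) = k_a(T₁) · θ^(T₂−T₁) = 0.954 × 1.024^(11.4−20.0)
= 0.954 × 1.024^-8.60 = 0.954 × 0.8155 = 0.7780 d⁻¹.

k_a ≈ 0.778 d⁻¹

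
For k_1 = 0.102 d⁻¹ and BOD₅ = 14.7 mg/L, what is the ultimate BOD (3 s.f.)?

BOD₅ = L₀(1 − e^(−5k_1)) ⇒ L₀ = BOD₅ / (1 − e^(−5×0.102))
= 14.7 / (1 − 0.6005) = 14.7 / 0.3995 = 36.80 mg/L.

L₀ ≈ 36.8 mg/L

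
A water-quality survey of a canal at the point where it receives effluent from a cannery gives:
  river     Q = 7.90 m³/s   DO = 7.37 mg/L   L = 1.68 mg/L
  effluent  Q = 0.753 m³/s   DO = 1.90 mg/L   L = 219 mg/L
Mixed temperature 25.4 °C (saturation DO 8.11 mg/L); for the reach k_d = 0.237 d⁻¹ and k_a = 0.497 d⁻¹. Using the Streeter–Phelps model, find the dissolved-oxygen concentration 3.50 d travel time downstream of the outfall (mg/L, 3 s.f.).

DO ≈ 3.00 mg/L

Mixed DO = (7.90×7.37 + 0.753×1.90)/(7.90+0.753) = 59.65/8.653 = 6.894 mg/L.
Mixed L₀ = (7.90×1.68 + 0.753×219)/(8.653) = 178.2/8.653 = 20.59 mg/L.
Initial deficit D₀ = C_s − DO₀ = 8.11 − 6.894 = 1.216 mg/L.
D(3.50) = [0.237×20.59/(0.497−0.237)](e^(−0.237×3.50) − e^(−0.497×3.50)) + 1.216 e^(−0.497×3.50)
= 18.77 × (0.4363 − 0.1756) + 1.216 × 0.1756 = 5.106 mg/L.
DO = 8.11 − 5.106 = 3.004 mg/L.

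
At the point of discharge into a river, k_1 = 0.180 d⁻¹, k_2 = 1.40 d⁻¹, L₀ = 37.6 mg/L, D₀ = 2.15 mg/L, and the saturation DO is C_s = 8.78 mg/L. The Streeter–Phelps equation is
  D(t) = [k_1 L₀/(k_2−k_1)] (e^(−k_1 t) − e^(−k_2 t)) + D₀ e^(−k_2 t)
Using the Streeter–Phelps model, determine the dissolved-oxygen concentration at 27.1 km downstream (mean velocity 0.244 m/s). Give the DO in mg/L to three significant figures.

DO ≈ 4.94 mg/L

Travel time t = x/v = 27.1 km / (0.244 m/s) = 27100 m / 0.244 m/s = 111100 s = 1.285 d.
k_1 L₀/(k_2−k_1) = 0.180×37.6/(1.40−0.180) = 6.768/1.220 = 5.548 mg/L.
e^(−k_1 t) = e^(−0.180×1.285) = 0.7934; e^(−k_2 t) = e^(−1.40×1.285) = 0.1654.
D = 5.548 × (0.7934 − 0.1654) + 2.15 × 0.1654 = 3.484 + 0.3555 = 3.840 mg/L.
DO = C_s − D = 8.78 − 3.840 = 4.940 mg/L.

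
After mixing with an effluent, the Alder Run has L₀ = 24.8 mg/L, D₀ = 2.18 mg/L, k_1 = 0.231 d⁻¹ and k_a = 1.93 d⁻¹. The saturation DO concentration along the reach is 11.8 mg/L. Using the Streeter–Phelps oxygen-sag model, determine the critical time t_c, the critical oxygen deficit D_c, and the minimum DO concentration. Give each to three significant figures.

With k_a/k_1 = 8.355 and 1 − D₀(k_a−k_1)/(k_1 L₀) = 0.3535,
t_c = ln(8.355 × 0.3535) / (1.93 − 0.231) = ln(2.953) / 1.699 = 1.083/1.699 = 0.6374 d.
L(t_c) = L₀ e^(−k_1 t_c) = 24.8 × 0.8631 = 21.40 mg/L, and at the critical point k_a D_c = k_1 L, so D_c = (0.231/1.93) × 21.40 = 2.562 mg/L.
Minimum DO = C_s − D_c = 11.8 − 2.562 = 9.238 mg/L.

t_c ≈ 0.637 d; D_c ≈ 2.56 mg/L; min DO ≈ 9.24 mg/L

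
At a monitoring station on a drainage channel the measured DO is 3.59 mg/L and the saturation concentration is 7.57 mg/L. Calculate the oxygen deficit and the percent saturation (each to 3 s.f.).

D ≈ 3.98 mg/L; 47.4 % saturation

D = C_s − C = 7.57 − 3.59 = 3.98 mg/L.
% saturation = 3.59/7.57 × 100 = 47.4 %.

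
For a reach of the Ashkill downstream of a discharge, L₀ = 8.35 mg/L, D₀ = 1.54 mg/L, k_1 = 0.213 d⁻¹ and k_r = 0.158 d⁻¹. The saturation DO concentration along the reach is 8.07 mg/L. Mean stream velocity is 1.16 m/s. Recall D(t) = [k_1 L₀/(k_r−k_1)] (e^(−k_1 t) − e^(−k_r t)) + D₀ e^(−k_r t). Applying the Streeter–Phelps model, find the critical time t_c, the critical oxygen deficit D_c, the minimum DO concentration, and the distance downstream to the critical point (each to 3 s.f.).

At the critical point dD/dt = 0, so k_1 L₀ e^(−k_1 t) = k_r D. Substituting D(t) from the Streeter–Phelps equation and solving for t gives
t_c = ln[(k_r/k_1)(1 − D₀(k_r−k_1)/(k_1 L₀))] / (k_r−k_1).
Here k_r−k_1 = -0.05500 d⁻¹ and 1 − D₀(k_r−k_1)/(k_1 L₀) = 1 − 1.54×-0.05500/(0.213×8.35) = 1.048, so
t_c = ln(0.7418 × 1.048) / -0.05500 = -0.2522 / -0.05500 = 4.585 d.
L(t_c) = L₀ e^(−k_1 t_c) = 8.35 × 0.3766 = 3.145 mg/L, and at the critical point k_r D_c = k_1 L, so D_c = (0.213/0.158) × 3.145 = 4.239 mg/L.
Minimum DO = C_s − D_c = 8.07 − 4.239 = 3.831 mg/L.
x_c = v t_c = 1.16 m/s × 4.585 d × 86400 s/d = 459500 m ≈ 460 km.

t_c ≈ 4.58 d; D_c ≈ 4.24 mg/L; min DO ≈ 3.83 mg/L; x_c ≈ 460 km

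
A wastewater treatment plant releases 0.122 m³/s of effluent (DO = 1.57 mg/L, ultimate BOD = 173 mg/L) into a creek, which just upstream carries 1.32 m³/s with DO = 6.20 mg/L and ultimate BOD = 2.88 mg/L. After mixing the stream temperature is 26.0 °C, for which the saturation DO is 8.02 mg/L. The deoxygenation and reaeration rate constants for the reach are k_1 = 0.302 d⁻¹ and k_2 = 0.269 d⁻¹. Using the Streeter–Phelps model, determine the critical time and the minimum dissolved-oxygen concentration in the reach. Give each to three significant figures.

t_c ≈ 3.09 d; minimum DO ≈ 0.383 mg/L

Mixed DO = (1.32×6.20 + 0.122×1.57)/(1.32+0.122) = 8.376/1.442 = 5.808 mg/L.
Mixed L₀ = (1.32×2.88 + 0.122×173)/(1.442) = 24.91/1.442 = 17.27 mg/L.
Initial deficit D₀ = C_s − DO₀ = 8.02 − 5.808 = 2.212 mg/L.
t_c = (1/-0.03300) ln[(0.269/0.302)(1 − 2.212×-0.03300/(0.302×17.27))] = -30.30 × ln(0.9032) = 3.085 d.
D_c = (0.302/0.269) × 17.27 × e^(−0.302×3.085) = 1.123 × 17.27 × 0.3938 = 7.637 mg/L.
Minimum DO = 8.02 − 7.637 = 0.3827 mg/L.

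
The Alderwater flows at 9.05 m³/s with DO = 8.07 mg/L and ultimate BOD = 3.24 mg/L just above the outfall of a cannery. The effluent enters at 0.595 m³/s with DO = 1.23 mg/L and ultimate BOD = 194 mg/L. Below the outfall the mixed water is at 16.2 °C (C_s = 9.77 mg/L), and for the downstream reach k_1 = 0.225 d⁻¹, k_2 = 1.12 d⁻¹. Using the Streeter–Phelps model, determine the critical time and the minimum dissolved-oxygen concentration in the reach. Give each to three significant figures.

t_c ≈ 0.870 d; minimum DO ≈ 7.29 mg/L

Mixed DO = (9.05×8.07 + 0.595×1.23)/(9.05+0.595) = 73.77/9.645 = 7.648 mg/L.
Mixed L₀ = (9.05×3.24 + 0.595×194)/(9.645) = 144.8/9.645 = 15.01 mg/L.
Initial deficit D₀ = C_s − DO₀ = 9.77 − 7.648 = 2.122 mg/L.
t_c = (1/0.8950) ln[(1.12/0.225)(1 − 2.122×0.8950/(0.225×15.01))] = 1.117 × ln(2.178) = 0.8698 d.
D_c = (0.225/1.12) × 15.01 × e^(−0.225×0.8698) = 0.2009 × 15.01 × 0.8222 = 2.479 mg/L.
Minimum DO = 9.77 − 2.479 = 7.291 mg/L.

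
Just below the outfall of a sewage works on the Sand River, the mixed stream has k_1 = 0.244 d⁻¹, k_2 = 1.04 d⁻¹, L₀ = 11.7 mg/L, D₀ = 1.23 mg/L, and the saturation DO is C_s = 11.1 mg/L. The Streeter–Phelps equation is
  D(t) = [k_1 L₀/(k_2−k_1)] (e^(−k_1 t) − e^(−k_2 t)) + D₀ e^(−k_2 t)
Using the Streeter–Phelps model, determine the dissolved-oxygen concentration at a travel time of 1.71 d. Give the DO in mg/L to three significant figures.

k_1 L₀/(k_2−k_1) = 0.244×11.7/(1.04−0.244) = 2.855/0.7960 = 3.586 mg/L.
e^(−k_1 t) = e^(−0.244×1.710) = 0.6589; e^(−k_2 t) = e^(−1.04×1.710) = 0.1689.
D = 3.586 × (0.6589 − 0.1689) + 1.23 × 0.1689 = 1.757 + 0.2078 = 1.965 mg/L.
DO = C_s − D = 11.1 − 1.965 = 9.135 mg/L.

DO ≈ 9.14 mg/L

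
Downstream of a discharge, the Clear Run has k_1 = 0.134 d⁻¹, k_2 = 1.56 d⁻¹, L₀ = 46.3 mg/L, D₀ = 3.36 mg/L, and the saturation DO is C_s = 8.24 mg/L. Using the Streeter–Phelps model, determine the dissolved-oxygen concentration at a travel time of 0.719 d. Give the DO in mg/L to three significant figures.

DO ≈ 4.61 mg/L

k_1 L₀/(k_2−k_1) = 0.134×46.3/(1.56−0.134) = 6.204/1.426 = 4.351 mg/L.
e^(−k_1 t) = e^(−0.134×0.7190) = 0.9081; e^(−k_2 t) = e^(−1.56×0.7190) = 0.3257.
D = 4.351 × (0.9081 − 0.3257) + 3.36 × 0.3257 = 2.534 + 1.095 = 3.628 mg/L.
DO = C_s − D = 8.24 − 3.628 = 4.612 mg/L.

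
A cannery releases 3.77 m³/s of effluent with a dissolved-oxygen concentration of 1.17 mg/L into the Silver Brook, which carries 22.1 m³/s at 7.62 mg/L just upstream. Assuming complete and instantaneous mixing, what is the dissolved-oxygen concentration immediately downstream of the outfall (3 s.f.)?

Flow-weighted mixing: C = (Q_r C_r + Q_w C_w)/(Q_r + Q_w)
= (22.1×7.62 + 3.77×1.17)/(22.1 + 3.77) = 172.8/25.87 = 6.680 mg/L.

6.68 mg/L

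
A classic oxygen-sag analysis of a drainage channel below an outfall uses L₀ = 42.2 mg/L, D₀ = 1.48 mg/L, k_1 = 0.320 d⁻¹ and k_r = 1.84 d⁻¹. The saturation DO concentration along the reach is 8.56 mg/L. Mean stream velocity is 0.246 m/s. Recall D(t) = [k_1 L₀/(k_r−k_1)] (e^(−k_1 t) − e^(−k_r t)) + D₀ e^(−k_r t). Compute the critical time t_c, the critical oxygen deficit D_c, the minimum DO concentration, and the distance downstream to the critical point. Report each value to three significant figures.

t_c ≈ 1.03 d; D_c ≈ 5.28 mg/L; min DO ≈ 3.28 mg/L; x_c ≈ 21.9 km

With k_r/k_1 = 5.750 and 1 − D₀(k_r−k_1)/(k_1 L₀) = 0.8334,
t_c = ln(5.750 × 0.8334) / (1.84 − 0.320) = ln(4.792) / 1.520 = 1.567/1.520 = 1.031 d.
D_c = (k_1/k_r) L₀ e^(−k_1 t_c) = (0.320/1.84) × 42.2 × e^(−0.320×1.031) = 0.1739 × 42.2 × 0.7190 = 5.277 mg/L.
Minimum DO = C_s − D_c = 8.56 − 5.277 = 3.283 mg/L.
x_c = v t_c = 0.246 m/s × 1.031 d × 86400 s/d = 21910 m ≈ 21.9 km.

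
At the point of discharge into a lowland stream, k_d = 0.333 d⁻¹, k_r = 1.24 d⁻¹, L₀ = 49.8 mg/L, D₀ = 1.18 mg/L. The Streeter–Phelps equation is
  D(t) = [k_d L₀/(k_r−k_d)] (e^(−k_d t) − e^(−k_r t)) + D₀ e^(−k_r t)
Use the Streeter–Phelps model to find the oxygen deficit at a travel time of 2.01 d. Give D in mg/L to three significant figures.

D ≈ 7.95 mg/L

k_d L₀/(k_r−k_d) = 0.333×49.8/(1.24−0.333) = 16.58/0.9070 = 18.28 mg/L.
e^(−k_d t) = e^(−0.333×2.010) = 0.5121; e^(−k_r t) = e^(−1.24×2.010) = 0.08271.
D = 18.28 × (0.5121 − 0.08271) + 1.18 × 0.08271 = 7.850 + 0.09760 = 7.948 mg/L.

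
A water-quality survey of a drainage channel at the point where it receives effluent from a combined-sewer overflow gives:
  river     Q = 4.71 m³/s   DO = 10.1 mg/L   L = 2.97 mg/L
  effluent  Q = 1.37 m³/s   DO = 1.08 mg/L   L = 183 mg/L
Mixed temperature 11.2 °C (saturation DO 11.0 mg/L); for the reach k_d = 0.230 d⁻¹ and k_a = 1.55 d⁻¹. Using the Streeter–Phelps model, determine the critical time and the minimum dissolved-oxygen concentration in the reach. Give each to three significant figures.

t_c ≈ 1.08 d; minimum DO ≈ 5.96 mg/L

Mixed DO = (4.71×10.1 + 1.37×1.08)/(4.71+1.37) = 49.05/6.080 = 8.068 mg/L.
Mixed L₀ = (4.71×2.97 + 1.37×183)/(6.080) = 264.7/6.080 = 43.54 mg/L.
Initial deficit D₀ = C_s − DO₀ = 11.0 − 8.068 = 2.932 mg/L.
t_c = (1/1.320) ln[(1.55/0.230)(1 − 2.932×1.320/(0.230×43.54))] = 0.7576 × ln(4.134) = 1.075 d.
D_c = (0.230/1.55) × 43.54 × e^(−0.230×1.075) = 0.1484 × 43.54 × 0.7809 = 5.045 mg/L.
Minimum DO = 11.0 − 5.045 = 5.955 mg/L.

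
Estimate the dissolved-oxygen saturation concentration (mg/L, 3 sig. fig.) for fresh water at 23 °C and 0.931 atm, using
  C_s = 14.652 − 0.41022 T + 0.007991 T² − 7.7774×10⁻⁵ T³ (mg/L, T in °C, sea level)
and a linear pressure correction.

C_s ≈ 7.91 mg/L

At sea level: C_s = 14.652 − 0.41022×23 + 0.007991×23² − 7.7774×10⁻⁵×23³ = 8.498 mg/L.
Pressure correction: C_s' = 8.498 × 0.931 = 7.912 mg/L.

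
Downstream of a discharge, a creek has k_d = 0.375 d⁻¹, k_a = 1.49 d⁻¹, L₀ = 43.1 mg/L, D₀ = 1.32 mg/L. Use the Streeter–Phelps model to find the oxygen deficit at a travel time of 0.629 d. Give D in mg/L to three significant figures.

D ≈ 6.29 mg/L

k_d L₀/(k_a−k_d) = 0.375×43.1/(1.49−0.375) = 16.16/1.115 = 14.50 mg/L.
e^(−k_d t) = e^(−0.375×0.6290) = 0.7899; e^(−k_a t) = e^(−1.49×0.6290) = 0.3917.
D = 14.50 × (0.7899 − 0.3917) + 1.32 × 0.3917 = 5.772 + 0.5171 = 6.289 mg/L.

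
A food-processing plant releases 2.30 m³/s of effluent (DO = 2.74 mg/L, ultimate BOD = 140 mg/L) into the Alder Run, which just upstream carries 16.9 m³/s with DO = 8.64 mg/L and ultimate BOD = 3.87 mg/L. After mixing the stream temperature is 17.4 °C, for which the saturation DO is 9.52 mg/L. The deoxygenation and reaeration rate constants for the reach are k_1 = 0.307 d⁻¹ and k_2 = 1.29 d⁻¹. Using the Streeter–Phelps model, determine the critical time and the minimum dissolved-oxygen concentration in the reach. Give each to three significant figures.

t_c ≈ 1.17 d; minimum DO ≈ 6.16 mg/L

Mixed DO = (16.9×8.64 + 2.30×2.74)/(16.9+2.30) = 152.3/19.20 = 7.933 mg/L.
Mixed L₀ = (16.9×3.87 + 2.30×140)/(19.20) = 387.4/19.20 = 20.18 mg/L.
Initial deficit D₀ = C_s − DO₀ = 9.52 − 7.933 = 1.587 mg/L.
t_c = (1/0.9830) ln[(1.29/0.307)(1 − 1.587×0.9830/(0.307×20.18))] = 1.017 × ln(3.144) = 1.165 d.
D_c = (0.307/1.29) × 20.18 × e^(−0.307×1.165) = 0.2380 × 20.18 × 0.6993 = 3.358 mg/L.
Minimum DO = 9.52 − 3.358 = 6.162 mg/L.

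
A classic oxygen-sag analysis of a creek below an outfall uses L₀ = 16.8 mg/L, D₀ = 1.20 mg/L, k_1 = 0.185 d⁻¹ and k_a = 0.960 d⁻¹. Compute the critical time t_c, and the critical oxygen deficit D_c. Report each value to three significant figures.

t_c = [1/(k_a−k_1)] ln[(k_a/k_1)(1 − D₀(k_a−k_1)/(k_1 L₀))]
= [1/(0.960−0.185)] ln[(0.960/0.185)(1 − 1.20×0.7750/(0.185×16.8))]
= (1/0.7750) ln[5.189 × 0.7008] = 1.290 × ln(3.636) = 1.290 × 1.291 = 1.666 d.
L(t_c) = L₀ e^(−k_1 t_c) = 16.8 × 0.7348 = 12.34 mg/L, and at the critical point k_a D_c = k_1 L, so D_c = (0.185/0.960) × 12.34 = 2.379 mg/L.

t_c ≈ 1.67 d; D_c ≈ 2.38 mg/L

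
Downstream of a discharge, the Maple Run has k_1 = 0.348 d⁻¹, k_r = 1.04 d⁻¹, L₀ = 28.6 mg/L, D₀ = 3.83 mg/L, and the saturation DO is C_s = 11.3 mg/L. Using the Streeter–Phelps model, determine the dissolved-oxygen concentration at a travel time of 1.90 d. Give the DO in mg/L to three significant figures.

DO ≈ 5.34 mg/L

k_1 L₀/(k_r−k_1) = 0.348×28.6/(1.04−0.348) = 9.953/0.6920 = 14.38 mg/L.
e^(−k_1 t) = e^(−0.348×1.900) = 0.5162; e^(−k_r t) = e^(−1.04×1.900) = 0.1386.
D = 14.38 × (0.5162 − 0.1386) + 3.83 × 0.1386 = 5.431 + 0.5309 = 5.962 mg/L.
DO = C_s − D = 11.3 − 5.962 = 5.338 mg/L.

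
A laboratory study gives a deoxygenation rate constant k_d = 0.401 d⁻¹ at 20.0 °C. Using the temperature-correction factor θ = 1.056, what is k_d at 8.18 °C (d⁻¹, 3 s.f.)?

k_d(T₂) = k_d(T₁) · θ^(T₂−T₁) = 0.401 × 1.056^(8.18−20.0)
= 0.401 × 1.056^-11.8 = 0.401 × 0.5252 = 0.2106 d⁻¹.

k_d ≈ 0.211 d⁻¹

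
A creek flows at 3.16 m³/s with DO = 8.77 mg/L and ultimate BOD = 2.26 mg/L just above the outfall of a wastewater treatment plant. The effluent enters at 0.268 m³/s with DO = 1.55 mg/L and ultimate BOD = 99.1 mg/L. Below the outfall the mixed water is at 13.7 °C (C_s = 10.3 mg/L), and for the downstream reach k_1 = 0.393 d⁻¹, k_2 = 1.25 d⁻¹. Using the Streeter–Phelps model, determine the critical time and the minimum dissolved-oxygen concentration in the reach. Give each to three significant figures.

Mixed DO = (3.16×8.77 + 0.268×1.55)/(3.16+0.268) = 28.13/3.428 = 8.206 mg/L.
Mixed L₀ = (3.16×2.26 + 0.268×99.1)/(3.428) = 33.70/3.428 = 9.831 mg/L.
Initial deficit D₀ = C_s − DO₀ = 10.3 − 8.206 = 2.094 mg/L.
t_c = (1/0.8570) ln[(1.25/0.393)(1 − 2.094×0.8570/(0.393×9.831))] = 1.167 × ln(1.703) = 0.6212 d.
D_c = (0.393/1.25) × 9.831 × e^(−0.393×0.6212) = 0.3144 × 9.831 × 0.7834 = 2.421 mg/L.
Minimum DO = 10.3 − 2.421 = 7.879 mg/L.

t_c ≈ 0.621 d; minimum DO ≈ 7.88 mg/L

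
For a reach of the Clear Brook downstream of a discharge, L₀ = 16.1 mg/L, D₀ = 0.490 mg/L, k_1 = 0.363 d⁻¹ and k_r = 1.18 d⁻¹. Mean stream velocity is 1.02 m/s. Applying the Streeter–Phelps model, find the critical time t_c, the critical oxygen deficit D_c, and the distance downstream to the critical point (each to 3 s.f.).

At the critical point dD/dt = 0, so k_1 L₀ e^(−k_1 t) = k_r D. Substituting D(t) from the Streeter–Phelps equation and solving for t gives
t_c = ln[(k_r/k_1)(1 − D₀(k_r−k_1)/(k_1 L₀))] / (k_r−k_1).
Here k_r−k_1 = 0.8170 d⁻¹ and 1 − D₀(k_r−k_1)/(k_1 L₀) = 1 − 0.490×0.8170/(0.363×16.1) = 0.9315, so
t_c = ln(3.251 × 0.9315) / 0.8170 = 1.108 / 0.8170 = 1.356 d.
L(t_c) = L₀ e^(−k_1 t_c) = 16.1 × 0.6112 = 9.841 mg/L, and at the critical point k_r D_c = k_1 L, so D_c = (0.363/1.18) × 9.841 = 3.027 mg/L.
x_c = v t_c = 1.02 m/s × 1.356 d × 86400 s/d = 119500 m ≈ 120 km.

t_c ≈ 1.36 d; D_c ≈ 3.03 mg/L; x_c ≈ 120 km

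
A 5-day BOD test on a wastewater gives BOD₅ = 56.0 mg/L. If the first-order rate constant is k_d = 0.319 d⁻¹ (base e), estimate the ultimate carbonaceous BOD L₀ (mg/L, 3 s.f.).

BOD₅ = L₀(1 − e^(−5k_d)) ⇒ L₀ = BOD₅ / (1 − e^(−5×0.319))
= 56.0 / (1 − 0.2029) = 56.0 / 0.7971 = 70.26 mg/L.

L₀ ≈ 70.3 mg/L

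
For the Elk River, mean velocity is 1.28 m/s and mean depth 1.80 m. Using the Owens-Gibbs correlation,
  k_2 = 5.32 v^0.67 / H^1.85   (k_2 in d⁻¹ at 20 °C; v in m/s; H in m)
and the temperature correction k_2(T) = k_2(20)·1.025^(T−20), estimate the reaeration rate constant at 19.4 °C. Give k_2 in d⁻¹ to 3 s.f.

k_2(20) = 5.32 × 1.28^0.67 / 1.80^1.85 = 5.32 × 1.180 / 2.967 = 2.116 d⁻¹.
k_2(19.4) = 2.116 × 1.025^(19.4−20) = 2.116 × 0.9853 = 2.085 d⁻¹.

k_2 ≈ 2.08 d⁻¹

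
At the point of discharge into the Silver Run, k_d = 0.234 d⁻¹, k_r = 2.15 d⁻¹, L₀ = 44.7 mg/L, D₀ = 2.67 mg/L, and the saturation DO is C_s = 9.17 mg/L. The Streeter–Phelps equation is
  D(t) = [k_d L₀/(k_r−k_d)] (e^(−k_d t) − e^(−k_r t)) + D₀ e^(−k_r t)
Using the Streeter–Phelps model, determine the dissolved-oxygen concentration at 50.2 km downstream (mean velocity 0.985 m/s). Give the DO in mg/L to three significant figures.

DO ≈ 5.20 mg/L

Travel time t = x/v = 50.2 km / (0.985 m/s) = 50200 m / 0.985 m/s = 50960 s = 0.5899 d.
k_d L₀/(k_r−k_d) = 0.234×44.7/(2.15−0.234) = 10.46/1.916 = 5.459 mg/L.
e^(−k_d t) = e^(−0.234×0.5899) = 0.8711; e^(−k_r t) = e^(−2.15×0.5899) = 0.2813.
D = 5.459 × (0.8711 − 0.2813) + 2.67 × 0.2813 = 3.219 + 0.7512 = 3.971 mg/L.
DO = C_s − D = 9.17 − 3.971 = 5.199 mg/L.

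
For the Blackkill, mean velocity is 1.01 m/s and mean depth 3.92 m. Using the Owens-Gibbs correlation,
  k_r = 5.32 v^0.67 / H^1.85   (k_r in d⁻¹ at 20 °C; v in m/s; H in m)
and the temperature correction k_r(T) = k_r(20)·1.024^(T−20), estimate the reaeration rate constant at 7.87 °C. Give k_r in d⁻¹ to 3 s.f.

k_r(20) = 5.32 × 1.01^0.67 / 3.92^1.85 = 5.32 × 1.007 / 12.52 = 0.4278 d⁻¹.
k_r(7.87) = 0.4278 × 1.024^(7.87−20) = 0.4278 × 0.7500 = 0.3208 d⁻¹.

k_r ≈ 0.321 d⁻¹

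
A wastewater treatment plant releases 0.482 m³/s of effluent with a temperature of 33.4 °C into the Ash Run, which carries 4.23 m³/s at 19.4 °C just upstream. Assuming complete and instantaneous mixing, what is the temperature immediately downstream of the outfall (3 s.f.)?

20.8 °C

Flow-weighted mixing: C = (Q_r C_r + Q_w C_w)/(Q_r + Q_w)
= (4.23×19.4 + 0.482×33.4)/(4.23 + 0.482) = 98.16/4.712 = 20.83 °C.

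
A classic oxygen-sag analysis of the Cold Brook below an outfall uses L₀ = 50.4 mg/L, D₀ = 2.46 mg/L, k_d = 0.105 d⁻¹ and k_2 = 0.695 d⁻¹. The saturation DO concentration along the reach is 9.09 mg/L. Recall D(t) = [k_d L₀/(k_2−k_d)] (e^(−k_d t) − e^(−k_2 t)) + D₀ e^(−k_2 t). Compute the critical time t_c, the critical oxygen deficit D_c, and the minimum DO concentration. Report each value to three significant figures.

t_c ≈ 2.66 d; D_c ≈ 5.76 mg/L; min DO ≈ 3.33 mg/L

At the critical point dD/dt = 0, so k_d L₀ e^(−k_d t) = k_2 D. Substituting D(t) from the Streeter–Phelps equation and solving for t gives
t_c = ln[(k_2/k_d)(1 − D₀(k_2−k_d)/(k_d L₀))] / (k_2−k_d).
Here k_2−k_d = 0.5900 d⁻¹ and 1 − D₀(k_2−k_d)/(k_d L₀) = 1 − 2.46×0.5900/(0.105×50.4) = 0.7257, so
t_c = ln(6.619 × 0.7257) / 0.5900 = 1.569 / 0.5900 = 2.660 d.
L(t_c) = L₀ e^(−k_d t_c) = 50.4 × 0.7563 = 38.12 mg/L, and at the critical point k_2 D_c = k_d L, so D_c = (0.105/0.695) × 38.12 = 5.759 mg/L.
Minimum DO = C_s − D_c = 9.09 − 5.759 = 3.331 mg/L.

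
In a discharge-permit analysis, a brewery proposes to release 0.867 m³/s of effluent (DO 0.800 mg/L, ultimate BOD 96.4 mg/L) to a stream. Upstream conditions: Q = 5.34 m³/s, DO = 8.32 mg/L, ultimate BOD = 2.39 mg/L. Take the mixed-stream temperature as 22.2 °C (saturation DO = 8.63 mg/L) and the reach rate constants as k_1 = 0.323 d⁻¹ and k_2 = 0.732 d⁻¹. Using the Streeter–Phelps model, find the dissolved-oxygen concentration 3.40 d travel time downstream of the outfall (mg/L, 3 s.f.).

DO ≈ 5.45 mg/L

Mixed DO = (5.34×8.32 + 0.867×0.800)/(5.34+0.867) = 45.12/6.207 = 7.270 mg/L.
Mixed L₀ = (5.34×2.39 + 0.867×96.4)/(6.207) = 96.34/6.207 = 15.52 mg/L.
Initial deficit D₀ = C_s − DO₀ = 8.63 − 7.270 = 1.360 mg/L.
D(3.40) = [0.323×15.52/(0.732−0.323)](e^(−0.323×3.40) − e^(−0.732×3.40)) + 1.360 e^(−0.732×3.40)
= 12.26 × (0.3335 − 0.08301) + 1.360 × 0.08301 = 3.183 mg/L.
DO = 8.63 − 3.183 = 5.447 mg/L.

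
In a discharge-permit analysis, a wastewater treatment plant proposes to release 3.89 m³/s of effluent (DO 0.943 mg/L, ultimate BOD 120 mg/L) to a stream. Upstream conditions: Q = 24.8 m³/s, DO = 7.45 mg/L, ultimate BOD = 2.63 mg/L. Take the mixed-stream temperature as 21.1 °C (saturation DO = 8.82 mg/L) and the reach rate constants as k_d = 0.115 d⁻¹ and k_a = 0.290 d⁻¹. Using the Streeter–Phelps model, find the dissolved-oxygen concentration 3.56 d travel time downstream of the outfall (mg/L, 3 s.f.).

DO ≈ 4.27 mg/L

Mixed DO = (24.8×7.45 + 3.89×0.943)/(24.8+3.89) = 188.4/28.69 = 6.568 mg/L.
Mixed L₀ = (24.8×2.63 + 3.89×120)/(28.69) = 532.0/28.69 = 18.54 mg/L.
Initial deficit D₀ = C_s − DO₀ = 8.82 − 6.568 = 2.252 mg/L.
D(3.56) = [0.115×18.54/(0.290−0.115)](e^(−0.115×3.56) − e^(−0.290×3.56)) + 2.252 e^(−0.290×3.56)
= 12.19 × (0.6640 − 0.3562) + 2.252 × 0.3562 = 4.554 mg/L.
DO = 8.82 − 4.554 = 4.266 mg/L.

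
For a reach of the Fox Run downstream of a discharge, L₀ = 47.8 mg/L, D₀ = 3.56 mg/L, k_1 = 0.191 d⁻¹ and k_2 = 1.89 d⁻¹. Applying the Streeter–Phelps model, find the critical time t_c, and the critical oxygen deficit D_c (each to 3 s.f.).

t_c ≈ 0.710 d; D_c ≈ 4.22 mg/L

With k_2/k_1 = 9.895 and 1 − D₀(k_2−k_1)/(k_1 L₀) = 0.3375,
t_c = ln(9.895 × 0.3375) / (1.89 − 0.191) = ln(3.340) / 1.699 = 1.206/1.699 = 0.7098 d.
D_c = (k_1/k_2) L₀ e^(−k_1 t_c) = (0.191/1.89) × 47.8 × e^(−0.191×0.7098) = 0.1011 × 47.8 × 0.8732 = 4.218 mg/L.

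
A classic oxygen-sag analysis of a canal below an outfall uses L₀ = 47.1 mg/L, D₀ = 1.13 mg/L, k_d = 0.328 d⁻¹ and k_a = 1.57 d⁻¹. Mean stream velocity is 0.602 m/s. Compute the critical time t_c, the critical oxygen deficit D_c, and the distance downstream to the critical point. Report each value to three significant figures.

At the critical point dD/dt = 0, so k_d L₀ e^(−k_d t) = k_a D. Substituting D(t) from the Streeter–Phelps equation and solving for t gives
t_c = ln[(k_a/k_d)(1 − D₀(k_a−k_d)/(k_d L₀))] / (k_a−k_d).
Here k_a−k_d = 1.242 d⁻¹ and 1 − D₀(k_a−k_d)/(k_d L₀) = 1 − 1.13×1.242/(0.328×47.1) = 0.9092, so
t_c = ln(4.787 × 0.9092) / 1.242 = 1.471 / 1.242 = 1.184 d.
L(t_c) = L₀ e^(−k_d t_c) = 47.1 × 0.6782 = 31.94 mg/L, and at the critical point k_a D_c = k_d L, so D_c = (0.328/1.57) × 31.94 = 6.673 mg/L.
x_c = v t_c = 0.602 m/s × 1.184 d × 86400 s/d = 61590 m ≈ 61.6 km.

t_c ≈ 1.18 d; D_c ≈ 6.67 mg/L; x_c ≈ 61.6 km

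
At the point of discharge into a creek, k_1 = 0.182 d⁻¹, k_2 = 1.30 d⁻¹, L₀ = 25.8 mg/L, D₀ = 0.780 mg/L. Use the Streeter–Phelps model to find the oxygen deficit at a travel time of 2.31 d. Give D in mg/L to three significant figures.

D ≈ 2.59 mg/L

k_1 L₀/(k_2−k_1) = 0.182×25.8/(1.30−0.182) = 4.696/1.118 = 4.200 mg/L.
e^(−k_1 t) = e^(−0.182×2.310) = 0.6568; e^(−k_2 t) = e^(−1.30×2.310) = 0.04964.
D = 4.200 × (0.6568 − 0.04964) + 0.780 × 0.04964 = 2.550 + 0.03872 = 2.589 mg/L.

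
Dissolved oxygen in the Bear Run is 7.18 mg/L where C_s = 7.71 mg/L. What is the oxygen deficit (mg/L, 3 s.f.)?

D ≈ 0.530 mg/L

D = C_s − C = 7.71 − 7.18 = 0.530 mg/L.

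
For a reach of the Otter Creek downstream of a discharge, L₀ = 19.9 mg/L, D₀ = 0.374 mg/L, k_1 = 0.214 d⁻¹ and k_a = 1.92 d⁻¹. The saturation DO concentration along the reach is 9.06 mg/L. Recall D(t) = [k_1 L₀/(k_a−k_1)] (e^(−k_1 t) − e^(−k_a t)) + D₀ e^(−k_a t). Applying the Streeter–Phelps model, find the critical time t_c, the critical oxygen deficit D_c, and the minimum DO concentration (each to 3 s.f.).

With k_a/k_1 = 8.972 and 1 − D₀(k_a−k_1)/(k_1 L₀) = 0.8502,
t_c = ln(8.972 × 0.8502) / (1.92 − 0.214) = ln(7.628) / 1.706 = 2.032/1.706 = 1.191 d.
L(t_c) = L₀ e^(−k_1 t_c) = 19.9 × 0.7750 = 15.42 mg/L, and at the critical point k_a D_c = k_1 L, so D_c = (0.214/1.92) × 15.42 = 1.719 mg/L.
Minimum DO = C_s − D_c = 9.06 − 1.719 = 7.341 mg/L.

t_c ≈ 1.19 d; D_c ≈ 1.72 mg/L; min DO ≈ 7.34 mg/L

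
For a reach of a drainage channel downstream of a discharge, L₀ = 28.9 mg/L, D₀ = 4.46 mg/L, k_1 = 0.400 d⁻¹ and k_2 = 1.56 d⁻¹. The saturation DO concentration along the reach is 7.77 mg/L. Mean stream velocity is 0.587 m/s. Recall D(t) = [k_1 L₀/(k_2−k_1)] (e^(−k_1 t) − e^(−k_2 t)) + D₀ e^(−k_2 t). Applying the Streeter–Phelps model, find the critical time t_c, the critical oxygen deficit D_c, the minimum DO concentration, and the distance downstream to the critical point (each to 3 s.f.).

t_c ≈ 0.662 d; D_c ≈ 5.69 mg/L; min DO ≈ 2.08 mg/L; x_c ≈ 33.6 km

At the critical point dD/dt = 0, so k_1 L₀ e^(−k_1 t) = k_2 D. Substituting D(t) from the Streeter–Phelps equation and solving for t gives
t_c = ln[(k_2/k_1)(1 − D₀(k_2−k_1)/(k_1 L₀))] / (k_2−k_1).
Here k_2−k_1 = 1.160 d⁻¹ and 1 − D₀(k_2−k_1)/(k_1 L₀) = 1 − 4.46×1.160/(0.400×28.9) = 0.5525, so
t_c = ln(3.900 × 0.5525) / 1.160 = 0.7676 / 1.160 = 0.6617 d.
L(t_c) = L₀ e^(−k_1 t_c) = 28.9 × 0.7674 = 22.18 mg/L, and at the critical point k_2 D_c = k_1 L, so D_c = (0.400/1.56) × 22.18 = 5.687 mg/L.
Minimum DO = C_s − D_c = 7.77 − 5.687 = 2.083 mg/L.
x_c = v t_c = 0.587 m/s × 0.6617 d × 86400 s/d = 33560 m ≈ 33.6 km.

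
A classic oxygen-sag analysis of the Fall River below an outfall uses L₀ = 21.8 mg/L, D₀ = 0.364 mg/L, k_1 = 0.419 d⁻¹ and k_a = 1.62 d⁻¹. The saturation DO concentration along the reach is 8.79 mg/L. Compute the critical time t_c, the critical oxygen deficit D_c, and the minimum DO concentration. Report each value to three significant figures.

t_c ≈ 1.09 d; D_c ≈ 3.58 mg/L; min DO ≈ 5.21 mg/L

At the critical point dD/dt = 0, so k_1 L₀ e^(−k_1 t) = k_a D. Substituting D(t) from the Streeter–Phelps equation and solving for t gives
t_c = ln[(k_a/k_1)(1 − D₀(k_a−k_1)/(k_1 L₀))] / (k_a−k_1).
Here k_a−k_1 = 1.201 d⁻¹ and 1 − D₀(k_a−k_1)/(k_1 L₀) = 1 − 0.364×1.201/(0.419×21.8) = 0.9521, so
t_c = ln(3.866 × 0.9521) / 1.201 = 1.303 / 1.201 = 1.085 d.
L(t_c) = L₀ e^(−k_1 t_c) = 21.8 × 0.6347 = 13.84 mg/L, and at the critical point k_a D_c = k_1 L, so D_c = (0.419/1.62) × 13.84 = 3.578 mg/L.
Minimum DO = C_s − D_c = 8.79 − 3.578 = 5.212 mg/L.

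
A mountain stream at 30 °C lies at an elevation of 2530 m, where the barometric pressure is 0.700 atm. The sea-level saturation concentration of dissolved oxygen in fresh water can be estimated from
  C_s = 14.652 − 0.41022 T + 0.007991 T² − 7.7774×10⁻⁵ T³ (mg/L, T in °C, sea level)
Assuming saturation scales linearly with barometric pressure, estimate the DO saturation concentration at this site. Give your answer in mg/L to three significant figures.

C_s ≈ 5.21 mg/L

At sea level: C_s = 14.652 − 0.41022×30 + 0.007991×30² − 7.7774×10⁻⁵×30³ = 7.437 mg/L.
Pressure correction: C_s' = 7.437 × 0.700 = 5.206 mg/L.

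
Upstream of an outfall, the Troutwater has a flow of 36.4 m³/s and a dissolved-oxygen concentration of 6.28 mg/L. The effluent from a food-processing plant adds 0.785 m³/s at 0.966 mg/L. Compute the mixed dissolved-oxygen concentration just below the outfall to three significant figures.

Flow-weighted mixing: C = (Q_r C_r + Q_w C_w)/(Q_r + Q_w)
= (36.4×6.28 + 0.785×0.966)/(36.4 + 0.785) = 229.4/37.18 = 6.168 mg/L.

6.17 mg/L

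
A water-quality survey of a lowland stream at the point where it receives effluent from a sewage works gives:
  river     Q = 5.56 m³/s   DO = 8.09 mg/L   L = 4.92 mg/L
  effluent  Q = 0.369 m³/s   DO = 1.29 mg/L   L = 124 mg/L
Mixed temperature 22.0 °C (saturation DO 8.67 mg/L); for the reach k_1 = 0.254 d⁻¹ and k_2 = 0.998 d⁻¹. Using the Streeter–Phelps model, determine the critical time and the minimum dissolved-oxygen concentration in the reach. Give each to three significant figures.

Mixed DO = (5.56×8.09 + 0.369×1.29)/(5.56+0.369) = 45.46/5.929 = 7.667 mg/L.
Mixed L₀ = (5.56×4.92 + 0.369×124)/(5.929) = 73.11/5.929 = 12.33 mg/L.
Initial deficit D₀ = C_s − DO₀ = 8.67 − 7.667 = 1.003 mg/L.
t_c = (1/0.7440) ln[(0.998/0.254)(1 − 1.003×0.7440/(0.254×12.33))] = 1.344 × ln(2.993) = 1.473 d.
D_c = (0.254/0.998) × 12.33 × e^(−0.254×1.473) = 0.2545 × 12.33 × 0.6878 = 2.159 mg/L.
Minimum DO = 8.67 − 2.159 = 6.511 mg/L.

t_c ≈ 1.47 d; minimum DO ≈ 6.51 mg/L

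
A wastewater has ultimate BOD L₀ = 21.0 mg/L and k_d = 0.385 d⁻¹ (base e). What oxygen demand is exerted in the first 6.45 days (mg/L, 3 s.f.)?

y ≈ 19.2 mg/L

y_t = L₀(1 − e^(−k_d t)) = 21.0 × (1 − e^(−0.385×6.45))
= 21.0 × (1 − 0.08347) = 21.0 × 0.9165 = 19.25 mg/L.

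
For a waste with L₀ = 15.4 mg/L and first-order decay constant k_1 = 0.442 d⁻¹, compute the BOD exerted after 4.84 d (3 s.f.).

y ≈ 13.6 mg/L

y_t = L₀(1 − e^(−k_1 t)) = 15.4 × (1 − e^(−0.442×4.84))
= 15.4 × (1 − 0.1177) = 15.4 × 0.8823 = 13.59 mg/L.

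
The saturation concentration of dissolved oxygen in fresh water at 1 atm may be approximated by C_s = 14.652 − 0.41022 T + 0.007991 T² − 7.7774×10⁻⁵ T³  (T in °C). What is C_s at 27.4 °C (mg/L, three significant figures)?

C_s ≈ 7.81 mg/L

C_s = 14.652 − 0.41022×27.4 + 0.007991×27.4² − 7.7774×10⁻⁵×27.4³ = 7.811 mg/L.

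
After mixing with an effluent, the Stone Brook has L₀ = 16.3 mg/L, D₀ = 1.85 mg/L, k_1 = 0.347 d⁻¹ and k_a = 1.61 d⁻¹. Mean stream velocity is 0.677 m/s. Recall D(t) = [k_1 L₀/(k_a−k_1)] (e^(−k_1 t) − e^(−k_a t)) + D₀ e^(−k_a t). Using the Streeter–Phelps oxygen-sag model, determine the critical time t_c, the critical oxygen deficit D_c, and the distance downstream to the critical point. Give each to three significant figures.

At the critical point dD/dt = 0, so k_1 L₀ e^(−k_1 t) = k_a D. Substituting D(t) from the Streeter–Phelps equation and solving for t gives
t_c = ln[(k_a/k_1)(1 − D₀(k_a−k_1)/(k_1 L₀))] / (k_a−k_1).
Here k_a−k_1 = 1.263 d⁻¹ and 1 − D₀(k_a−k_1)/(k_1 L₀) = 1 − 1.85×1.263/(0.347×16.3) = 0.5869, so
t_c = ln(4.640 × 0.5869) / 1.263 = 1.002 / 1.263 = 0.7932 d.
D_c = (k_1/k_a) L₀ e^(−k_1 t_c) = (0.347/1.61) × 16.3 × e^(−0.347×0.7932) = 0.2155 × 16.3 × 0.7594 = 2.668 mg/L.
x_c = v t_c = 0.677 m/s × 0.7932 d × 86400 s/d = 46390 m ≈ 46.4 km.

t_c ≈ 0.793 d; D_c ≈ 2.67 mg/L; x_c ≈ 46.4 km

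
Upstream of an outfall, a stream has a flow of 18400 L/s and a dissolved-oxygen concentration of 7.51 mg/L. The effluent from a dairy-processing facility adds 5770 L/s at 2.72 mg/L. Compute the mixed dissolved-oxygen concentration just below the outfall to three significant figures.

6.37 mg/L

Flow-weighted mixing: C = (Q_r C_r + Q_w C_w)/(Q_r + Q_w)
= (18400×7.51 + 5770×2.72)/(18400 + 5770) = 153900/24170 = 6.367 mg/L.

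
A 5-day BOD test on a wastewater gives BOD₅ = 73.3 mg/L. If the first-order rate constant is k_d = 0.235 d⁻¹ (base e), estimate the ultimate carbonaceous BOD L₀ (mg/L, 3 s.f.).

L₀ ≈ 106 mg/L

BOD₅ = L₀(1 − e^(−5k_d)) ⇒ L₀ = BOD₅ / (1 − e^(−5×0.235))
= 73.3 / (1 − 0.3088) = 73.3 / 0.6912 = 106.1 mg/L.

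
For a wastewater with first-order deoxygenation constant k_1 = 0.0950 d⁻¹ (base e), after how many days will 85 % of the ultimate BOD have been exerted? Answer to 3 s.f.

t ≈ 20.0 d

y/L₀ = 1 − e^(−k_1 t) = 0.85 ⇒ e^(−k_1 t) = 0.150
t = −ln(0.150) / 0.0950 = 1.897 / 0.0950 = 19.97 d.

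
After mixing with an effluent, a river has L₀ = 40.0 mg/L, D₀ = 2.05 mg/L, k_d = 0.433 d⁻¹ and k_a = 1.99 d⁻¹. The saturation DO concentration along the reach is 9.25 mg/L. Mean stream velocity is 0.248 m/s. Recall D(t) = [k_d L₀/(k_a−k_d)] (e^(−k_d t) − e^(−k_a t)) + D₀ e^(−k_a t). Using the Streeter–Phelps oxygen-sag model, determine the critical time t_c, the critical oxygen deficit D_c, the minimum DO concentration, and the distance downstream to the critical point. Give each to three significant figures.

t_c ≈ 0.849 d; D_c ≈ 6.03 mg/L; min DO ≈ 3.22 mg/L; x_c ≈ 18.2 km

t_c = [1/(k_a−k_d)] ln[(k_a/k_d)(1 − D₀(k_a−k_d)/(k_d L₀))]
= [1/(1.99−0.433)] ln[(1.99/0.433)(1 − 2.05×1.557/(0.433×40.0))]
= (1/1.557) ln[4.596 × 0.8157] = 0.6423 × ln(3.749) = 0.6423 × 1.321 = 0.8487 d.
D_c = (k_d/k_a) L₀ e^(−k_d t_c) = (0.433/1.99) × 40.0 × e^(−0.433×0.8487) = 0.2176 × 40.0 × 0.6925 = 6.027 mg/L.
Minimum DO = C_s − D_c = 9.25 − 6.027 = 3.223 mg/L.
x_c = v t_c = 0.248 m/s × 0.8487 d × 86400 s/d = 18190 m ≈ 18.2 km.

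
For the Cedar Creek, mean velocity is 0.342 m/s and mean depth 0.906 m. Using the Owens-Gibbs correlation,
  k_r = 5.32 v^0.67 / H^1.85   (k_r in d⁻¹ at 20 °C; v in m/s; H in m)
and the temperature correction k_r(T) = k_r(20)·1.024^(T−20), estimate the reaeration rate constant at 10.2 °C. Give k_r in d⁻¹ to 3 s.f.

k_r(20) = 5.32 × 0.342^0.67 / 0.906^1.85 = 5.32 × 0.4873 / 0.8331 = 3.112 d⁻¹.
k_r(10.2) = 3.112 × 1.024^(10.2−20) = 3.112 × 0.7926 = 2.467 d⁻¹.

k_r ≈ 2.47 d⁻¹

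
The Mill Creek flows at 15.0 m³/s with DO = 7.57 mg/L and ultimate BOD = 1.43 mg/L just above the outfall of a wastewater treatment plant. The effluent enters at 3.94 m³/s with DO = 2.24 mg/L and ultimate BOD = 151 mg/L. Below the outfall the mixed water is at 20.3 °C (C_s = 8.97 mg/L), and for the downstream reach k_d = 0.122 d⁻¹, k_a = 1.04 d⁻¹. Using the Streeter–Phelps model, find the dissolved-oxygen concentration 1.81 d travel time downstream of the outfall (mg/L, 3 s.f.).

DO ≈ 5.78 mg/L

Mixed DO = (15.0×7.57 + 3.94×2.24)/(15.0+3.94) = 122.4/18.94 = 6.461 mg/L.
Mixed L₀ = (15.0×1.43 + 3.94×151)/(18.94) = 616.4/18.94 = 32.54 mg/L.
Initial deficit D₀ = C_s − DO₀ = 8.97 − 6.461 = 2.509 mg/L.
D(1.81) = [0.122×32.54/(1.04−0.122)](e^(−0.122×1.81) − e^(−1.04×1.81)) + 2.509 e^(−1.04×1.81)
= 4.325 × (0.8019 − 0.1522) + 2.509 × 0.1522 = 3.192 mg/L.
DO = 8.97 − 3.192 = 5.778 mg/L.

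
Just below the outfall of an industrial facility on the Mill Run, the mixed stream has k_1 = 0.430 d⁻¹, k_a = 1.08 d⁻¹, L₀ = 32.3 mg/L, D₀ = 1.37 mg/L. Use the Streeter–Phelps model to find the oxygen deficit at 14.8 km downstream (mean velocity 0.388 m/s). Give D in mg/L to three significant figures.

D ≈ 5.26 mg/L

Travel time t = x/v = 14.8 km / (0.388 m/s) = 14800 m / 0.388 m/s = 38140 s = 0.4415 d.
k_1 L₀/(k_a−k_1) = 0.430×32.3/(1.08−0.430) = 13.89/0.6500 = 21.37 mg/L.
e^(−k_1 t) = e^(−0.430×0.4415) = 0.8271; e^(−k_a t) = e^(−1.08×0.4415) = 0.6208.
D = 21.37 × (0.8271 − 0.6208) + 1.37 × 0.6208 = 4.409 + 0.8504 = 5.259 mg/L.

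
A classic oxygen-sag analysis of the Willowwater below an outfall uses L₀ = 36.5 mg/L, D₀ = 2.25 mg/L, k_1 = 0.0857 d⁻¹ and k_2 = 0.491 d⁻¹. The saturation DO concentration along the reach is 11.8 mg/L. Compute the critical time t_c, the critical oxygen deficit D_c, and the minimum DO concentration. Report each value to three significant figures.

t_c ≈ 3.46 d; D_c ≈ 4.74 mg/L; min DO ≈ 7.06 mg/L

t_c = [1/(k_2−k_1)] ln[(k_2/k_1)(1 − D₀(k_2−k_1)/(k_1 L₀))]
= [1/(0.491−0.0857)] ln[(0.491/0.0857)(1 − 2.25×0.4053/(0.0857×36.5))]
= (1/0.4053) ln[5.729 × 0.7085] = 2.467 × ln(4.059) = 2.467 × 1.401 = 3.457 d.
D_c = (k_1/k_2) L₀ e^(−k_1 t_c) = (0.0857/0.491) × 36.5 × e^(−0.0857×3.457) = 0.1745 × 36.5 × 0.7436 = 4.737 mg/L.
Minimum DO = C_s − D_c = 11.8 − 4.737 = 7.063 mg/L.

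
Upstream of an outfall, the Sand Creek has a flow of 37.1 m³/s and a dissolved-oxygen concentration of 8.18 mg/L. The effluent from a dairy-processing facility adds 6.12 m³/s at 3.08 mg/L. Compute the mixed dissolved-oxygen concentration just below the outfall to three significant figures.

Flow-weighted mixing: C = (Q_r C_r + Q_w C_w)/(Q_r + Q_w)
= (37.1×8.18 + 6.12×3.08)/(37.1 + 6.12) = 322.3/43.22 = 7.458 mg/L.

7.46 mg/L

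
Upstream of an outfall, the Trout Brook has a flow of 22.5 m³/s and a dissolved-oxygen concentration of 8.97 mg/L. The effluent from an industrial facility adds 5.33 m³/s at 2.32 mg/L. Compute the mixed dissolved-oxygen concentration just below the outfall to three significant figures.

Flow-weighted mixing: C = (Q_r C_r + Q_w C_w)/(Q_r + Q_w)
= (22.5×8.97 + 5.33×2.32)/(22.5 + 5.33) = 214.2/27.83 = 7.696 mg/L.

7.70 mg/L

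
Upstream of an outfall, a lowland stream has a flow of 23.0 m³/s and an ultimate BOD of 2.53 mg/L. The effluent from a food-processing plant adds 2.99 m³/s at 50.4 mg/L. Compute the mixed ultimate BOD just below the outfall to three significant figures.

8.04 mg/L

Flow-weighted mixing: C = (Q_r C_r + Q_w C_w)/(Q_r + Q_w)
= (23.0×2.53 + 2.99×50.4)/(23.0 + 2.99) = 208.9/25.99 = 8.037 mg/L.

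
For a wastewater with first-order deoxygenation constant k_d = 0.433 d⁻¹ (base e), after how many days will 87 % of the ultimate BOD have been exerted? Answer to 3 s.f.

y/L₀ = 1 − e^(−k_d t) = 0.87 ⇒ e^(−k_d t) = 0.130
t = −ln(0.130) / 0.433 = 2.040 / 0.433 = 4.712 d.

t ≈ 4.71 d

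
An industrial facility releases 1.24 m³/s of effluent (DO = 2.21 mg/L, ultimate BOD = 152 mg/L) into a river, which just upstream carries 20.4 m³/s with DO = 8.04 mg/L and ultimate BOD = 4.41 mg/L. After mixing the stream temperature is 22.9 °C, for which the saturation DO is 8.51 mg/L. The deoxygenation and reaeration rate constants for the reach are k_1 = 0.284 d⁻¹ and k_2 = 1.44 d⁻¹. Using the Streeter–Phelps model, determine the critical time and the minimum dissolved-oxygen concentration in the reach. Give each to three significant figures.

Mixed DO = (20.4×8.04 + 1.24×2.21)/(20.4+1.24) = 166.8/21.64 = 7.706 mg/L.
Mixed L₀ = (20.4×4.41 + 1.24×152)/(21.64) = 278.4/21.64 = 12.87 mg/L.
Initial deficit D₀ = C_s − DO₀ = 8.51 − 7.706 = 0.8041 mg/L.
t_c = (1/1.156) ln[(1.44/0.284)(1 − 0.8041×1.156/(0.284×12.87))] = 0.8651 × ln(3.781) = 1.150 d.
D_c = (0.284/1.44) × 12.87 × e^(−0.284×1.150) = 0.1972 × 12.87 × 0.7213 = 1.830 mg/L.
Minimum DO = 8.51 − 1.830 = 6.680 mg/L.

t_c ≈ 1.15 d; minimum DO ≈ 6.68 mg/L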